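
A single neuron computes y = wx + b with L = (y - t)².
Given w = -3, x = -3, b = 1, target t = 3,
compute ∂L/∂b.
∂L/∂b = 14

y = wx + b = (-3)(-3) + 1 = 10
∂L/∂y = 2(y - t) = 2(10 - 3) = 14
∂y/∂b = 1
∂L/∂b = ∂L/∂y · ∂y/∂b = 14 × 1 = 14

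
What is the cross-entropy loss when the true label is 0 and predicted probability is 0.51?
L = 0.7133

L = -0·log(0.51) - 1·log(0.49) = -log(0.49) = 0.7133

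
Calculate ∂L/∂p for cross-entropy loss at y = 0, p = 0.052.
∂L/∂p = 1.055

∂L/∂p = -y/p + (1-y)/(1-p) = 0 + 1/0.948 = 1.055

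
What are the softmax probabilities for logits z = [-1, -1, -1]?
p = [0.3333, 0.3333, 0.3333]

exp(z) = [0.3679, 0.3679, 0.3679]
Sum = 1.104
p = [0.3333, 0.3333, 0.3333]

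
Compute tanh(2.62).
0.9895

tanh(2.62) = (e^(2.62) - e^(-2.62))/(e^(2.62) + e^(-2.62)) = 0.9895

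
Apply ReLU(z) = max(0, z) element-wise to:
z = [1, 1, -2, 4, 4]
h = [1, 1, 0, 4, 4]

ReLU applied element-wise: max(0,1)=1, max(0,1)=1, max(0,-2)=0, max(0,4)=4, max(0,4)=4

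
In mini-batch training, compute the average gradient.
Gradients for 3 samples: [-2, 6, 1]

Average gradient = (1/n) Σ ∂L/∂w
Average gradient = 1.667

Average = (1/3)(-2 + 6 + 1) = 5/3 = 1.667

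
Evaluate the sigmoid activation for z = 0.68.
0.6637

sigmoid(0.68) = 1/(1 + e^(-0.68)) = 1/(1 + 0.5066) = 0.6637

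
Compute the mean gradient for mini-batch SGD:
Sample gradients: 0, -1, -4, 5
Average gradient = 0

Average = (1/4)(0 + -1 + -4 + 5) = 0/4 = 0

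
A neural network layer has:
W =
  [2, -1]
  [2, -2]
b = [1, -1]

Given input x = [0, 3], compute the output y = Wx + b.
y = [-2, -7]

Wx = [2×0 + -1×3, 2×0 + -2×3]
   = [-3, -6]
y = Wx + b = [-3 + 1, -6 + -1] = [-2, -7]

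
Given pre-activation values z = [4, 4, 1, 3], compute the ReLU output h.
h = [4, 4, 1, 3]

ReLU applied element-wise: max(0,4)=4, max(0,4)=4, max(0,1)=1, max(0,3)=3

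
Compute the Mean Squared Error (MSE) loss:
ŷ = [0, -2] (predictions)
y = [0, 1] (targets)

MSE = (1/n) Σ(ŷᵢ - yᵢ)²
MSE = 4.5

MSE = (1/2)((0-0)² + (-2-1)²) = (1/2)(0 + 9) = 4.5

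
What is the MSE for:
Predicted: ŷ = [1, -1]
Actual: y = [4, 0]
MSE = 5

MSE = (1/2)((1-4)² + (-1-0)²) = (1/2)(9 + 1) = 5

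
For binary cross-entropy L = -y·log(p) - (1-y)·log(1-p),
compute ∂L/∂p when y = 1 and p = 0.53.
∂L/∂p = -1.887

∂L/∂p = -y/p + (1-y)/(1-p) = -1/0.53 + 0 = -1.887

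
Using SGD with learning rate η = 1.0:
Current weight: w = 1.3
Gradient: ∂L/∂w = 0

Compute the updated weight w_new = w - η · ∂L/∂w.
w_new = 1.3

w_new = w - η·∂L/∂w = 1.3 - 1.0×(0) = 1.3 - (0) = 1.3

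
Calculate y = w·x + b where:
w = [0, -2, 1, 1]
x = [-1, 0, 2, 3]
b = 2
y = 7

y = (0)(-1) + (-2)(0) + (1)(2) + (1)(3) + 2 = 7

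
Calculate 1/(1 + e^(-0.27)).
0.5671

sigmoid(0.27) = 1/(1 + e^(-0.27)) = 1/(1 + 0.7634) = 0.5671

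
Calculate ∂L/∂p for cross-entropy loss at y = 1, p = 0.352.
∂L/∂p = -2.841

∂L/∂p = -y/p + (1-y)/(1-p) = -1/0.352 + 0 = -2.841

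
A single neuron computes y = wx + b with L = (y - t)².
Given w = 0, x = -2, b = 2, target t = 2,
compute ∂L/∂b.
∂L/∂b = 0

y = wx + b = (0)(-2) + 2 = 2
∂L/∂y = 2(y - t) = 2(2 - 2) = 0
∂y/∂b = 1
∂L/∂b = ∂L/∂y · ∂y/∂b = 0 × 1 = 0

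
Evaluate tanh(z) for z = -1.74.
-0.9402

tanh(-1.74) = (e^(-1.74) - e^(1.74))/(e^(-1.74) + e^(1.74)) = -0.9402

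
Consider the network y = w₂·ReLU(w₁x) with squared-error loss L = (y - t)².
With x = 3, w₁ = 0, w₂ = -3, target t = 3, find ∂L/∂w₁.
∂L/∂w₁ = 0

Forward pass:
z = w₁x = 0×3 = 0
h = ReLU(0) = 0
y = w₂h = -3×0 = 0

Backward pass:
∂L/∂y = 2(y - t) = 2(0 - 3) = -6
∂y/∂h = w₂ = -3
∂h/∂z = 0 (ReLU derivative)
∂z/∂w₁ = x = 3

∂L/∂w₁ = -6 × -3 × 0 × 3 = 0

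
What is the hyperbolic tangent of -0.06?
-0.05993

tanh(-0.06) = (e^(-0.06) - e^(0.06))/(e^(-0.06) + e^(0.06)) = -0.05993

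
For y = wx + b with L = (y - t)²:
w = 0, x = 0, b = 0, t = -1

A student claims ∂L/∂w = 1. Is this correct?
Incorrect

y = (0)(0) + 0 = 0
∂L/∂y = 2(y - t) = 2(0 - -1) = 2
∂y/∂w = x = 0
∂L/∂w = 2 × 0 = 0

Claimed value: 1
Incorrect: The correct gradient is 0.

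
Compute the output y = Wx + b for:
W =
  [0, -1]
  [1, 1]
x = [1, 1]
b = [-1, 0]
y = [-2, 2]

Wx = [0×1 + -1×1, 1×1 + 1×1]
   = [-1, 2]
y = Wx + b = [-1 + -1, 2 + 0] = [-2, 2]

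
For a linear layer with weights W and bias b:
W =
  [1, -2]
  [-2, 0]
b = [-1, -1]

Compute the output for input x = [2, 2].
y = [-3, -5]

Wx = [1×2 + -2×2, -2×2 + 0×2]
   = [-2, -4]
y = Wx + b = [-2 + -1, -4 + -1] = [-3, -5]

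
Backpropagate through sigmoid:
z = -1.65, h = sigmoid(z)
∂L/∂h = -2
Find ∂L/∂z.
∂L/∂z = -0.2703

σ(-1.65) = 0.1611
σ'(-1.65) = σ(-1.65)(1 - σ(-1.65)) = 0.1611 × 0.8389 = 0.1352
∂L/∂z = ∂L/∂h · σ'(z) = -2 × 0.1352 = -0.2703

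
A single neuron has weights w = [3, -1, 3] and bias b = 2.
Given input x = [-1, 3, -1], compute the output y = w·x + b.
y = -7

y = (3)(-1) + (-1)(3) + (3)(-1) + 2 = -7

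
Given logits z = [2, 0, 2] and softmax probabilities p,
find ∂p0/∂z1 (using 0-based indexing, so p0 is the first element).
∂p0/∂z1 = -0.02968

p = softmax(z) = [0.4683, 0.06338, 0.4683]
p0 = 0.4683, p1 = 0.06338

∂p0/∂z1 = -p0 × p1 = -0.4683 × 0.06338 = -0.02968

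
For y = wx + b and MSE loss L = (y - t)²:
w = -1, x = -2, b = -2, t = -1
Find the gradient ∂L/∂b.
∂L/∂b = 2

y = wx + b = (-1)(-2) + -2 = 0
∂L/∂y = 2(y - t) = 2(0 - -1) = 2
∂y/∂b = 1
∂L/∂b = ∂L/∂y · ∂y/∂b = 2 × 1 = 2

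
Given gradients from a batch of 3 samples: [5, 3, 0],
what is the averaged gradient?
Average gradient = 2.667

Average = (1/3)(5 + 3 + 0) = 8/3 = 2.667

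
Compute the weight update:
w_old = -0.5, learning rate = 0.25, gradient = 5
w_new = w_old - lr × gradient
w_new = -1.75

w_new = w - η·∂L/∂w = -0.5 - 0.25×(5) = -0.5 - (1.25) = -1.75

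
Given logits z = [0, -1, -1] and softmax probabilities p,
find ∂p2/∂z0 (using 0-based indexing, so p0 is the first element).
∂p2/∂z0 = -0.1221

p = softmax(z) = [0.5761, 0.2119, 0.2119]
p2 = 0.2119, p0 = 0.5761

∂p2/∂z0 = -p2 × p0 = -0.2119 × 0.5761 = -0.1221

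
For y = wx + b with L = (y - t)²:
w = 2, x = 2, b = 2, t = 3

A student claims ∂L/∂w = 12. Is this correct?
Correct

y = (2)(2) + 2 = 6
∂L/∂y = 2(y - t) = 2(6 - 3) = 6
∂y/∂w = x = 2
∂L/∂w = 6 × 2 = 12

Claimed value: 12
Correct: The correct gradient is 12.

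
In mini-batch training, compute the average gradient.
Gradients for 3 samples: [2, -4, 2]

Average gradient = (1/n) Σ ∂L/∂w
Average gradient = 0

Average = (1/3)(2 + -4 + 2) = 0/3 = 0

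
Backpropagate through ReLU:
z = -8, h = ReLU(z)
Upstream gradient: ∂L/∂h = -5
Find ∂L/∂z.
∂L/∂z = 0

h = ReLU(-8) = 0
Since z < 0: ∂h/∂z = 0
∂L/∂z = ∂L/∂h · ∂h/∂z = -5 × 0 = 0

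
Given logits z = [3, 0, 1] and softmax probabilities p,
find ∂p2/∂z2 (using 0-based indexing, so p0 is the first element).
∂p2/∂z2 = 0.1012

p = softmax(z) = [0.8438, 0.04201, 0.1142]
p2 = 0.1142

∂p2/∂z2 = p2(1 - p2) = 0.1142 × (1 - 0.1142) = 0.1012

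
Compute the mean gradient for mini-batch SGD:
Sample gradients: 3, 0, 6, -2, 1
Average gradient = 1.6

Average = (1/5)(3 + 0 + 6 + -2 + 1) = 8/5 = 1.6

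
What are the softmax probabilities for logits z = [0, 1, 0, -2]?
p = [0.206, 0.5601, 0.206, 0.0279]

exp(z) = [1, 2.718, 1, 0.1353]
Sum = 4.854
p = [0.206, 0.5601, 0.206, 0.0279]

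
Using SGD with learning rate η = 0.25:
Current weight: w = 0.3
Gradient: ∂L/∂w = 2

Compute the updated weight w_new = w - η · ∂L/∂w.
w_new = -0.2

w_new = w - η·∂L/∂w = 0.3 - 0.25×(2) = 0.3 - (0.5) = -0.2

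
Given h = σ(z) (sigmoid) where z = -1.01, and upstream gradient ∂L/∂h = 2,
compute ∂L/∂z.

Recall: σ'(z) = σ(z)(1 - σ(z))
∂L/∂z = 0.3914

σ(-1.01) = 0.267
σ'(-1.01) = σ(-1.01)(1 - σ(-1.01)) = 0.267 × 0.733 = 0.1957
∂L/∂z = ∂L/∂h · σ'(z) = 2 × 0.1957 = 0.3914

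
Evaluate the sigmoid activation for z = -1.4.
0.1978

sigmoid(-1.4) = 1/(1 + e^(1.4)) = 1/(1 + 4.055) = 0.1978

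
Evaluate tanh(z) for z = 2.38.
0.983

tanh(2.38) = (e^(2.38) - e^(-2.38))/(e^(2.38) + e^(-2.38)) = 0.983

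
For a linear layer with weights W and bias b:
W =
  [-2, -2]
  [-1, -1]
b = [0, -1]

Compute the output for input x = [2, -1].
y = [-2, -2]

Wx = [-2×2 + -2×-1, -1×2 + -1×-1]
   = [-2, -1]
y = Wx + b = [-2 + 0, -1 + -1] = [-2, -2]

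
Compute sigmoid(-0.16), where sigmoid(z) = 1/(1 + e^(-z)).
0.4601

sigmoid(-0.16) = 1/(1 + e^(0.16)) = 1/(1 + 1.174) = 0.4601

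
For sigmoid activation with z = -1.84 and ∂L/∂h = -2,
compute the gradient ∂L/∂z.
∂L/∂z = -0.2365

σ(-1.84) = 0.1371
σ'(-1.84) = σ(-1.84)(1 - σ(-1.84)) = 0.1371 × 0.8629 = 0.1183
∂L/∂z = ∂L/∂h · σ'(z) = -2 × 0.1183 = -0.2365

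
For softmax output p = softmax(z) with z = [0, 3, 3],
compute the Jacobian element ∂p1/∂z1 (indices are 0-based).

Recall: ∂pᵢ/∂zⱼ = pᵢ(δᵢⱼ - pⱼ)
∂p1/∂z1 = 0.2499

p = softmax(z) = [0.02429, 0.4879, 0.4879]
p1 = 0.4879

∂p1/∂z1 = p1(1 - p1) = 0.4879 × (1 - 0.4879) = 0.2499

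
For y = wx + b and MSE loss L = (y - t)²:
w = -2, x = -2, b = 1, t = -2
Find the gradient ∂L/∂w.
∂L/∂w = -28

y = wx + b = (-2)(-2) + 1 = 5
∂L/∂y = 2(y - t) = 2(5 - -2) = 14
∂y/∂w = x = -2
∂L/∂w = ∂L/∂y · ∂y/∂w = 14 × -2 = -28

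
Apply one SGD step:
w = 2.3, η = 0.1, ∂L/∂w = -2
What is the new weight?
w_new = 2.5

w_new = w - η·∂L/∂w = 2.3 - 0.1×(-2) = 2.3 - (-0.2) = 2.5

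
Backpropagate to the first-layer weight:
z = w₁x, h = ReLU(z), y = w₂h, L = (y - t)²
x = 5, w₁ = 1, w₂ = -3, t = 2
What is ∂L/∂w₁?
∂L/∂w₁ = 510

Forward pass:
z = w₁x = 1×5 = 5
h = ReLU(5) = 5
y = w₂h = -3×5 = -15

Backward pass:
∂L/∂y = 2(y - t) = 2(-15 - 2) = -34
∂y/∂h = w₂ = -3
∂h/∂z = 1 (ReLU derivative)
∂z/∂w₁ = x = 5

∂L/∂w₁ = -34 × -3 × 1 × 5 = 510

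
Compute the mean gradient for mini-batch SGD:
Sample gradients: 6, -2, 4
Average gradient = 2.667

Average = (1/3)(6 + -2 + 4) = 8/3 = 2.667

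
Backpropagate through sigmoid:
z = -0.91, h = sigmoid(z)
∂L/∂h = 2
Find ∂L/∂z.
∂L/∂z = 0.4093

σ(-0.91) = 0.287
σ'(-0.91) = σ(-0.91)(1 - σ(-0.91)) = 0.287 × 0.713 = 0.2046
∂L/∂z = ∂L/∂h · σ'(z) = 2 × 0.2046 = 0.4093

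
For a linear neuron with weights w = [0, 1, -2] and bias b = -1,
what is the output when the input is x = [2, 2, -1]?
y = 3

y = (0)(2) + (1)(2) + (-2)(-1) + -1 = 3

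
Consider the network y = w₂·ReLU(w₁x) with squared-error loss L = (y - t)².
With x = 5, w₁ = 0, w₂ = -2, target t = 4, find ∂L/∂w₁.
∂L/∂w₁ = 0

Forward pass:
z = w₁x = 0×5 = 0
h = ReLU(0) = 0
y = w₂h = -2×0 = 0

Backward pass:
∂L/∂y = 2(y - t) = 2(0 - 4) = -8
∂y/∂h = w₂ = -2
∂h/∂z = 0 (ReLU derivative)
∂z/∂w₁ = x = 5

∂L/∂w₁ = -8 × -2 × 0 × 5 = 0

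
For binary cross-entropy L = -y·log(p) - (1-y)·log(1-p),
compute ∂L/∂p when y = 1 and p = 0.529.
∂L/∂p = -1.89

∂L/∂p = -y/p + (1-y)/(1-p) = -1/0.529 + 0 = -1.89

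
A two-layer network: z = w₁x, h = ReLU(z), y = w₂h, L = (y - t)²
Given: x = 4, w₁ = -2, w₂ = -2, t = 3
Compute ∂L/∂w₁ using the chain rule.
∂L/∂w₁ = 0

Forward pass:
z = w₁x = -2×4 = -8
h = ReLU(-8) = 0
y = w₂h = -2×0 = 0

Backward pass:
∂L/∂y = 2(y - t) = 2(0 - 3) = -6
∂y/∂h = w₂ = -2
∂h/∂z = 0 (ReLU derivative)
∂z/∂w₁ = x = 4

∂L/∂w₁ = -6 × -2 × 0 × 4 = 0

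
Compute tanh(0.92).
0.7259

tanh(0.92) = (e^(0.92) - e^(-0.92))/(e^(0.92) + e^(-0.92)) = 0.7259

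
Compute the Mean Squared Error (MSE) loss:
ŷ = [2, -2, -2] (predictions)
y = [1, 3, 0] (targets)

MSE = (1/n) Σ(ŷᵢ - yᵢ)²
MSE = 10

MSE = (1/3)((2-1)² + (-2-3)² + (-2-0)²) = (1/3)(1 + 25 + 4) = 10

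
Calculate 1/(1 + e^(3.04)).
0.04565

sigmoid(-3.04) = 1/(1 + e^(3.04)) = 1/(1 + 20.91) = 0.04565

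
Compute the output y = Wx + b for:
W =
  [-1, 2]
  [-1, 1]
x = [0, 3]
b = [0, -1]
y = [6, 2]

Wx = [-1×0 + 2×3, -1×0 + 1×3]
   = [6, 3]
y = Wx + b = [6 + 0, 3 + -1] = [6, 2]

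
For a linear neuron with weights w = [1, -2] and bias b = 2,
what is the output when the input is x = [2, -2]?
y = 8

y = (1)(2) + (-2)(-2) + 2 = 8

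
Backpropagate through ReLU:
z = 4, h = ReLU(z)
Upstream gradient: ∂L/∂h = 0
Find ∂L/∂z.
∂L/∂z = 0

h = ReLU(4) = 4
Since z > 0: ∂h/∂z = 1
∂L/∂z = ∂L/∂h · ∂h/∂z = 0 × 1 = 0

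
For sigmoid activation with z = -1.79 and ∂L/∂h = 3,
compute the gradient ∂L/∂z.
∂L/∂z = 0.3678

σ(-1.79) = 0.1431
σ'(-1.79) = σ(-1.79)(1 - σ(-1.79)) = 0.1431 × 0.8569 = 0.1226
∂L/∂z = ∂L/∂h · σ'(z) = 3 × 0.1226 = 0.3678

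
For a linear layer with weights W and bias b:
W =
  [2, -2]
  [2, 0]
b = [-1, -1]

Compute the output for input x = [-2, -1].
y = [-3, -5]

Wx = [2×-2 + -2×-1, 2×-2 + 0×-1]
   = [-2, -4]
y = Wx + b = [-2 + -1, -4 + -1] = [-3, -5]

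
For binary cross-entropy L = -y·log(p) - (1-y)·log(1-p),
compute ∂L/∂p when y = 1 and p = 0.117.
∂L/∂p = -8.547

∂L/∂p = -y/p + (1-y)/(1-p) = -1/0.117 + 0 = -8.547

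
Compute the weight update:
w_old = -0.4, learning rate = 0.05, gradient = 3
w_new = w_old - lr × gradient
w_new = -0.55

w_new = w - η·∂L/∂w = -0.4 - 0.05×(3) = -0.4 - (0.15) = -0.55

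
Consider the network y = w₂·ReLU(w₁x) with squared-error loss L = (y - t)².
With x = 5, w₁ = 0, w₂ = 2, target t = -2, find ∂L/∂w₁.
∂L/∂w₁ = 0

Forward pass:
z = w₁x = 0×5 = 0
h = ReLU(0) = 0
y = w₂h = 2×0 = 0

Backward pass:
∂L/∂y = 2(y - t) = 2(0 - -2) = 4
∂y/∂h = w₂ = 2
∂h/∂z = 0 (ReLU derivative)
∂z/∂w₁ = x = 5

∂L/∂w₁ = 4 × 2 × 0 × 5 = 0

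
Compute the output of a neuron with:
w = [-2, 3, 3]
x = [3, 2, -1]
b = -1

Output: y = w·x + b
y = -4

y = (-2)(3) + (3)(2) + (3)(-1) + -1 = -4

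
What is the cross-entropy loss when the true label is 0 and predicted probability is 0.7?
L = 1.204

L = -0·log(0.7) - 1·log(0.3) = -log(0.3) = 1.204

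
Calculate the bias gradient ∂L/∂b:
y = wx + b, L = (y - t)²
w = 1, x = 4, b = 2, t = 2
∂L/∂b = 8

y = wx + b = (1)(4) + 2 = 6
∂L/∂y = 2(y - t) = 2(6 - 2) = 8
∂y/∂b = 1
∂L/∂b = ∂L/∂y · ∂y/∂b = 8 × 1 = 8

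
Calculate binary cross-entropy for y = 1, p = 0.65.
L = 0.4308

L = -1·log(0.65) - 0·log(0.35) = -log(0.65) = 0.4308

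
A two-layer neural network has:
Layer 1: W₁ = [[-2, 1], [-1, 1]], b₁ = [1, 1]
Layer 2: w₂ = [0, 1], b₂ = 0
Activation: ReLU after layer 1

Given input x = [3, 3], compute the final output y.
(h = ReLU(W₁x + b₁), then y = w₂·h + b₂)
y = 1

Layer 1 pre-activation: z₁ = [-2, 1]
After ReLU: h = [0, 1]
Layer 2 output: y = 0×0 + 1×1 + 0 = 1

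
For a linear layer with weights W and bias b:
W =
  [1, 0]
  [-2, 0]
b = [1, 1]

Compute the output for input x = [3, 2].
y = [4, -5]

Wx = [1×3 + 0×2, -2×3 + 0×2]
   = [3, -6]
y = Wx + b = [3 + 1, -6 + 1] = [4, -5]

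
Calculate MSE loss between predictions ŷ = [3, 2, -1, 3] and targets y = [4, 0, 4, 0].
MSE = 9.75

MSE = (1/4)((3-4)² + (2-0)² + (-1-4)² + (3-0)²) = (1/4)(1 + 4 + 25 + 9) = 9.75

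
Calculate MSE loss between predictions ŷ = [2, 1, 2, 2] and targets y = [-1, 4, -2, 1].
MSE = 8.75

MSE = (1/4)((2--1)² + (1-4)² + (2--2)² + (2-1)²) = (1/4)(9 + 9 + 16 + 1) = 8.75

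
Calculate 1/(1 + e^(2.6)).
0.06914

sigmoid(-2.6) = 1/(1 + e^(2.6)) = 1/(1 + 13.46) = 0.06914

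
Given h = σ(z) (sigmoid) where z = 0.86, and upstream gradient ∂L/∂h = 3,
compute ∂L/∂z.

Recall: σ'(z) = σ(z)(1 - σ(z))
∂L/∂z = 0.6268

σ(0.86) = 0.7027
σ'(0.86) = σ(0.86)(1 - σ(0.86)) = 0.7027 × 0.2973 = 0.2089
∂L/∂z = ∂L/∂h · σ'(z) = 3 × 0.2089 = 0.6268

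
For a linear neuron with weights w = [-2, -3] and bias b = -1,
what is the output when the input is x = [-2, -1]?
y = 6

y = (-2)(-2) + (-3)(-1) + -1 = 6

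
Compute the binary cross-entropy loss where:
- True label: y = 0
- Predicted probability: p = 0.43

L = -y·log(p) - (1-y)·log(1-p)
L = 0.5621

L = -0·log(0.43) - 1·log(0.57) = -log(0.57) = 0.5621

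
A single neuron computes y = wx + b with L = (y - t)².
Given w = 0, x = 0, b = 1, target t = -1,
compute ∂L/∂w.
∂L/∂w = 0

y = wx + b = (0)(0) + 1 = 1
∂L/∂y = 2(y - t) = 2(1 - -1) = 4
∂y/∂w = x = 0
∂L/∂w = ∂L/∂y · ∂y/∂w = 4 × 0 = 0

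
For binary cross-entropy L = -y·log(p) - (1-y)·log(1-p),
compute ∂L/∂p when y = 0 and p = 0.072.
∂L/∂p = 1.078

∂L/∂p = -y/p + (1-y)/(1-p) = 0 + 1/0.928 = 1.078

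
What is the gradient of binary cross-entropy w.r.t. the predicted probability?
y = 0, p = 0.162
∂L/∂p = 1.193

∂L/∂p = -y/p + (1-y)/(1-p) = 0 + 1/0.838 = 1.193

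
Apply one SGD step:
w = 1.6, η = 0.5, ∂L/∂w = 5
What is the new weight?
w_new = -0.9

w_new = w - η·∂L/∂w = 1.6 - 0.5×(5) = 1.6 - (2.5) = -0.9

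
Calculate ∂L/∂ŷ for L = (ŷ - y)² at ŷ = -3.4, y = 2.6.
∂L/∂ŷ = -12.0

∂L/∂ŷ = 2(ŷ - y) = 2(-3.4 - 2.6) = 2(-6.0) = -12.0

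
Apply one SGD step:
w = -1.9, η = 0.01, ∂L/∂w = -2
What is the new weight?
w_new = -1.88

w_new = w - η·∂L/∂w = -1.9 - 0.01×(-2) = -1.9 - (-0.02) = -1.88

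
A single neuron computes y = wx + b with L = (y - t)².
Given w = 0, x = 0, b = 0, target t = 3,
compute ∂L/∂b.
∂L/∂b = -6

y = wx + b = (0)(0) + 0 = 0
∂L/∂y = 2(y - t) = 2(0 - 3) = -6
∂y/∂b = 1
∂L/∂b = ∂L/∂y · ∂y/∂b = -6 × 1 = -6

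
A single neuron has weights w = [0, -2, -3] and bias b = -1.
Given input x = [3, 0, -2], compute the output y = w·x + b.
y = 5

y = (0)(3) + (-2)(0) + (-3)(-2) + -1 = 5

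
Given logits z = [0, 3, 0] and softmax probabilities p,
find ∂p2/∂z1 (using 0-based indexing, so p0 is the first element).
∂p2/∂z1 = -0.04118

p = softmax(z) = [0.04528, 0.9094, 0.04528]
p2 = 0.04528, p1 = 0.9094

∂p2/∂z1 = -p2 × p1 = -0.04528 × 0.9094 = -0.04118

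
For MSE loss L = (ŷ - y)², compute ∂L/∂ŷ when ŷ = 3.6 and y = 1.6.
∂L/∂ŷ = 4.0

∂L/∂ŷ = 2(ŷ - y) = 2(3.6 - 1.6) = 2(2.0) = 4.0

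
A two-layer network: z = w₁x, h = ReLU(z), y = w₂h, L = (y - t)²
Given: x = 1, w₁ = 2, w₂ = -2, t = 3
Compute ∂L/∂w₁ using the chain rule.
∂L/∂w₁ = 28

Forward pass:
z = w₁x = 2×1 = 2
h = ReLU(2) = 2
y = w₂h = -2×2 = -4

Backward pass:
∂L/∂y = 2(y - t) = 2(-4 - 3) = -14
∂y/∂h = w₂ = -2
∂h/∂z = 1 (ReLU derivative)
∂z/∂w₁ = x = 1

∂L/∂w₁ = -14 × -2 × 1 × 1 = 28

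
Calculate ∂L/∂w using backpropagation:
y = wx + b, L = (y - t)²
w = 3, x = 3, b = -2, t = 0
∂L/∂w = 42

y = wx + b = (3)(3) + -2 = 7
∂L/∂y = 2(y - t) = 2(7 - 0) = 14
∂y/∂w = x = 3
∂L/∂w = ∂L/∂y · ∂y/∂w = 14 × 3 = 42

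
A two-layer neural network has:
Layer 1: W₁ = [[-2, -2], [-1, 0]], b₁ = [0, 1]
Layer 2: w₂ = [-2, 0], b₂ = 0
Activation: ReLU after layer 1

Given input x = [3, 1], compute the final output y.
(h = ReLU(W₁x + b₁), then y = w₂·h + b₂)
y = 0

Layer 1 pre-activation: z₁ = [-8, -2]
After ReLU: h = [0, 0]
Layer 2 output: y = -2×0 + 0×0 + 0 = 0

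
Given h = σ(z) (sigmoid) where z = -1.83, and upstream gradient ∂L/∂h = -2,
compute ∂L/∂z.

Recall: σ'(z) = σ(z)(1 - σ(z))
∂L/∂z = -0.2383

σ(-1.83) = 0.1382
σ'(-1.83) = σ(-1.83)(1 - σ(-1.83)) = 0.1382 × 0.8618 = 0.1191
∂L/∂z = ∂L/∂h · σ'(z) = -2 × 0.1191 = -0.2383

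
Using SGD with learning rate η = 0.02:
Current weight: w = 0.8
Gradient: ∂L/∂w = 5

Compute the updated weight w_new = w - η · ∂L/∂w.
w_new = 0.7

w_new = w - η·∂L/∂w = 0.8 - 0.02×(5) = 0.8 - (0.1) = 0.7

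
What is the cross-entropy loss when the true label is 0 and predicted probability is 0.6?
L = 0.9163

L = -0·log(0.6) - 1·log(0.4) = -log(0.4) = 0.9163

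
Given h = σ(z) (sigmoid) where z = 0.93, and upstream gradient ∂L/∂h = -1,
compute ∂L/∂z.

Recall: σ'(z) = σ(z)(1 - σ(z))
∂L/∂z = -0.2029

σ(0.93) = 0.7171
σ'(0.93) = σ(0.93)(1 - σ(0.93)) = 0.7171 × 0.2829 = 0.2029
∂L/∂z = ∂L/∂h · σ'(z) = -1 × 0.2029 = -0.2029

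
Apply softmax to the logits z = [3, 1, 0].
p = [0.8438, 0.1142, 0.042]

exp(z) = [20.09, 2.718, 1]
Sum = 23.8
p = [0.8438, 0.1142, 0.042]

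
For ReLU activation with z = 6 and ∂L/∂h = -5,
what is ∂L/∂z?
∂L/∂z = -5

h = ReLU(6) = 6
Since z > 0: ∂h/∂z = 1
∂L/∂z = ∂L/∂h · ∂h/∂z = -5 × 1 = -5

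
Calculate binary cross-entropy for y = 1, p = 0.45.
L = 0.7985

L = -1·log(0.45) - 0·log(0.55) = -log(0.45) = 0.7985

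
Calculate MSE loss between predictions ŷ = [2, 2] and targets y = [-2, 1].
MSE = 8.5

MSE = (1/2)((2--2)² + (2-1)²) = (1/2)(16 + 1) = 8.5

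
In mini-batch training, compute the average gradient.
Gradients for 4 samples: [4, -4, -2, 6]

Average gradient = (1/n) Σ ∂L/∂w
Average gradient = 1

Average = (1/4)(4 + -4 + -2 + 6) = 4/4 = 1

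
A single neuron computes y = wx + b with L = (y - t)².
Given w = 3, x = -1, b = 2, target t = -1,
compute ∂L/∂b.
∂L/∂b = 0

y = wx + b = (3)(-1) + 2 = -1
∂L/∂y = 2(y - t) = 2(-1 - -1) = 0
∂y/∂b = 1
∂L/∂b = ∂L/∂y · ∂y/∂b = 0 × 1 = 0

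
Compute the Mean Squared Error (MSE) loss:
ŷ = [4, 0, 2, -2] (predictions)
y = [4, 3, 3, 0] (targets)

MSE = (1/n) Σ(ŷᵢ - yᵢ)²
MSE = 3.5

MSE = (1/4)((4-4)² + (0-3)² + (2-3)² + (-2-0)²) = (1/4)(0 + 9 + 1 + 4) = 3.5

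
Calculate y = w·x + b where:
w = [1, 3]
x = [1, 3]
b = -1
y = 9

y = (1)(1) + (3)(3) + -1 = 9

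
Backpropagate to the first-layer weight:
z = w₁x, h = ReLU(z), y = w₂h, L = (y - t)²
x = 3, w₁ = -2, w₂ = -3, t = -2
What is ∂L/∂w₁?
∂L/∂w₁ = 0

Forward pass:
z = w₁x = -2×3 = -6
h = ReLU(-6) = 0
y = w₂h = -3×0 = 0

Backward pass:
∂L/∂y = 2(y - t) = 2(0 - -2) = 4
∂y/∂h = w₂ = -3
∂h/∂z = 0 (ReLU derivative)
∂z/∂w₁ = x = 3

∂L/∂w₁ = 4 × -3 × 0 × 3 = 0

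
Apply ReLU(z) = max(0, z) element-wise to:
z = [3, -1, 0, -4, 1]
h = [3, 0, 0, 0, 1]

ReLU applied element-wise: max(0,3)=3, max(0,-1)=0, max(0,0)=0, max(0,-4)=0, max(0,1)=1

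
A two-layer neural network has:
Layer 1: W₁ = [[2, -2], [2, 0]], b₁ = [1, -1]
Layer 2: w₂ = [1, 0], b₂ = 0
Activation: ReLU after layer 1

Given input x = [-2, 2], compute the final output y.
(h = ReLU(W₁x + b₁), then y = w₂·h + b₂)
y = 0

Layer 1 pre-activation: z₁ = [-7, -5]
After ReLU: h = [0, 0]
Layer 2 output: y = 1×0 + 0×0 + 0 = 0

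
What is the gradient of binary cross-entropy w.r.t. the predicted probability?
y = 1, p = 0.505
∂L/∂p = -1.98

∂L/∂p = -y/p + (1-y)/(1-p) = -1/0.505 + 0 = -1.98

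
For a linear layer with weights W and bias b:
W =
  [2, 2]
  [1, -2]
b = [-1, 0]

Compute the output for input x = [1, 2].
y = [5, -3]

Wx = [2×1 + 2×2, 1×1 + -2×2]
   = [6, -3]
y = Wx + b = [6 + -1, -3 + 0] = [5, -3]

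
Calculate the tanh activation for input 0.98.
0.7531

tanh(0.98) = (e^(0.98) - e^(-0.98))/(e^(0.98) + e^(-0.98)) = 0.7531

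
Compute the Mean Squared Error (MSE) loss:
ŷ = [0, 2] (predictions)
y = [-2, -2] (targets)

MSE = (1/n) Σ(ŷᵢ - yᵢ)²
MSE = 10

MSE = (1/2)((0--2)² + (2--2)²) = (1/2)(4 + 16) = 10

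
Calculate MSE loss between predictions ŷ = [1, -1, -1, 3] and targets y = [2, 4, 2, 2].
MSE = 9

MSE = (1/4)((1-2)² + (-1-4)² + (-1-2)² + (3-2)²) = (1/4)(1 + 25 + 9 + 1) = 9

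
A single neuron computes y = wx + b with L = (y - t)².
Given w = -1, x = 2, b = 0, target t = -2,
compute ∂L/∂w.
∂L/∂w = 0

y = wx + b = (-1)(2) + 0 = -2
∂L/∂y = 2(y - t) = 2(-2 - -2) = 0
∂y/∂w = x = 2
∂L/∂w = ∂L/∂y · ∂y/∂w = 0 × 2 = 0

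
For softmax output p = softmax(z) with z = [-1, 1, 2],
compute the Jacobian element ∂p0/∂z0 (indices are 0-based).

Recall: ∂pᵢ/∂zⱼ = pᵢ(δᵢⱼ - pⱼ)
∂p0/∂z0 = 0.03389

p = softmax(z) = [0.03512, 0.2595, 0.7054]
p0 = 0.03512

∂p0/∂z0 = p0(1 - p0) = 0.03512 × (1 - 0.03512) = 0.03389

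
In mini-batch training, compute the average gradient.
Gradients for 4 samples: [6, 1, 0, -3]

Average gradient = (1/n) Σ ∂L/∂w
Average gradient = 1

Average = (1/4)(6 + 1 + 0 + -3) = 4/4 = 1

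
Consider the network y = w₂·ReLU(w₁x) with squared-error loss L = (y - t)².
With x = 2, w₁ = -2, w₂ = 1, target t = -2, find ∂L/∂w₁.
∂L/∂w₁ = 0

Forward pass:
z = w₁x = -2×2 = -4
h = ReLU(-4) = 0
y = w₂h = 1×0 = 0

Backward pass:
∂L/∂y = 2(y - t) = 2(0 - -2) = 4
∂y/∂h = w₂ = 1
∂h/∂z = 0 (ReLU derivative)
∂z/∂w₁ = x = 2

∂L/∂w₁ = 4 × 1 × 0 × 2 = 0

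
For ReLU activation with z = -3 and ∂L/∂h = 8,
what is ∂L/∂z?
∂L/∂z = 0

h = ReLU(-3) = 0
Since z < 0: ∂h/∂z = 0
∂L/∂z = ∂L/∂h · ∂h/∂z = 8 × 0 = 0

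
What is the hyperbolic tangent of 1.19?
0.8306

tanh(1.19) = (e^(1.19) - e^(-1.19))/(e^(1.19) + e^(-1.19)) = 0.8306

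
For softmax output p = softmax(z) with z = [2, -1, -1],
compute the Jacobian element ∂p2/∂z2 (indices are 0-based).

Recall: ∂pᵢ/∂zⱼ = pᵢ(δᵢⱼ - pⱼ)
∂p2/∂z2 = 0.04323

p = softmax(z) = [0.9094, 0.04528, 0.04528]
p2 = 0.04528

∂p2/∂z2 = p2(1 - p2) = 0.04528 × (1 - 0.04528) = 0.04323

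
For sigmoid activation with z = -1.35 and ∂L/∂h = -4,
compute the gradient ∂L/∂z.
∂L/∂z = -0.654

σ(-1.35) = 0.2059
σ'(-1.35) = σ(-1.35)(1 - σ(-1.35)) = 0.2059 × 0.7941 = 0.1635
∂L/∂z = ∂L/∂h · σ'(z) = -4 × 0.1635 = -0.654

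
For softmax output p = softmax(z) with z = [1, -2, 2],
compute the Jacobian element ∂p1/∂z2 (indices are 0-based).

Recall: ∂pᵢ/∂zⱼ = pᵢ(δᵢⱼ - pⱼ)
∂p1/∂z2 = -0.009532

p = softmax(z) = [0.2654, 0.01321, 0.7214]
p1 = 0.01321, p2 = 0.7214

∂p1/∂z2 = -p1 × p2 = -0.01321 × 0.7214 = -0.009532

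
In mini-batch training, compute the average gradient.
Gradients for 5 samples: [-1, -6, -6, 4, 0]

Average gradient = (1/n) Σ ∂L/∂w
Average gradient = -1.8

Average = (1/5)(-1 + -6 + -6 + 4 + 0) = -9/5 = -1.8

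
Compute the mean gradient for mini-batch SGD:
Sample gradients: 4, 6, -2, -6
Average gradient = 0.5

Average = (1/4)(4 + 6 + -2 + -6) = 2/4 = 0.5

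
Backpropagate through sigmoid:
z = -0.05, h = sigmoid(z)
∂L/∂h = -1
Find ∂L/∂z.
∂L/∂z = -0.2498

σ(-0.05) = 0.4875
σ'(-0.05) = σ(-0.05)(1 - σ(-0.05)) = 0.4875 × 0.5125 = 0.2498
∂L/∂z = ∂L/∂h · σ'(z) = -1 × 0.2498 = -0.2498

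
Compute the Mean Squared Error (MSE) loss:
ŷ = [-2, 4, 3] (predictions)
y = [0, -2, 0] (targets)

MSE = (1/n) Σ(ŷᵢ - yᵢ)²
MSE = 16.33

MSE = (1/3)((-2-0)² + (4--2)² + (3-0)²) = (1/3)(4 + 36 + 9) = 16.33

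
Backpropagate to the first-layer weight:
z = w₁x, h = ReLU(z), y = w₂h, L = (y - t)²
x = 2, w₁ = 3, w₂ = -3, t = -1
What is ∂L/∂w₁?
∂L/∂w₁ = 204

Forward pass:
z = w₁x = 3×2 = 6
h = ReLU(6) = 6
y = w₂h = -3×6 = -18

Backward pass:
∂L/∂y = 2(y - t) = 2(-18 - -1) = -34
∂y/∂h = w₂ = -3
∂h/∂z = 1 (ReLU derivative)
∂z/∂w₁ = x = 2

∂L/∂w₁ = -34 × -3 × 1 × 2 = 204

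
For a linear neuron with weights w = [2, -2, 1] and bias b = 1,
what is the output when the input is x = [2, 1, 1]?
y = 4

y = (2)(2) + (-2)(1) + (1)(1) + 1 = 4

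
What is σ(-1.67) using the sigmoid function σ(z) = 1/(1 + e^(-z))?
0.1584

sigmoid(-1.67) = 1/(1 + e^(1.67)) = 1/(1 + 5.312) = 0.1584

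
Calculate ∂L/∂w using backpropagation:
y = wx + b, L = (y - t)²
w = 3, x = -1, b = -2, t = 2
∂L/∂w = 14

y = wx + b = (3)(-1) + -2 = -5
∂L/∂y = 2(y - t) = 2(-5 - 2) = -14
∂y/∂w = x = -1
∂L/∂w = ∂L/∂y · ∂y/∂w = -14 × -1 = 14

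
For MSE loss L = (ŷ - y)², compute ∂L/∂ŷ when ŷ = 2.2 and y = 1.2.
∂L/∂ŷ = 2.0

∂L/∂ŷ = 2(ŷ - y) = 2(2.2 - 1.2) = 2(1.0) = 2.0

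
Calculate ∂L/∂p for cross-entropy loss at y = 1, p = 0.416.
∂L/∂p = -2.404

∂L/∂p = -y/p + (1-y)/(1-p) = -1/0.416 + 0 = -2.404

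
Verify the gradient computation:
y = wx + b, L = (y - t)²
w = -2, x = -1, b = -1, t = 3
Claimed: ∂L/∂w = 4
Correct

y = (-2)(-1) + -1 = 1
∂L/∂y = 2(y - t) = 2(1 - 3) = -4
∂y/∂w = x = -1
∂L/∂w = -4 × -1 = 4

Claimed value: 4
Correct: The correct gradient is 4.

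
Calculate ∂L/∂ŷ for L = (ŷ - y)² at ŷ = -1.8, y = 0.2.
∂L/∂ŷ = -4.0

∂L/∂ŷ = 2(ŷ - y) = 2(-1.8 - 0.2) = 2(-2.0) = -4.0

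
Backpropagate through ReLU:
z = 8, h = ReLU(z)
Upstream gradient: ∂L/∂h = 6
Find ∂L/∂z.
∂L/∂z = 6

h = ReLU(8) = 8
Since z > 0: ∂h/∂z = 1
∂L/∂z = ∂L/∂h · ∂h/∂z = 6 × 1 = 6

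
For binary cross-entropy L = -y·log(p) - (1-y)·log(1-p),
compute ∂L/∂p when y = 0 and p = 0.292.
∂L/∂p = 1.412

∂L/∂p = -y/p + (1-y)/(1-p) = 0 + 1/0.708 = 1.412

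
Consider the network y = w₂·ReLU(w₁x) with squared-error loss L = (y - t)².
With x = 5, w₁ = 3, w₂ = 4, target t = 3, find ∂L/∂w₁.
∂L/∂w₁ = 2280

Forward pass:
z = w₁x = 3×5 = 15
h = ReLU(15) = 15
y = w₂h = 4×15 = 60

Backward pass:
∂L/∂y = 2(y - t) = 2(60 - 3) = 114
∂y/∂h = w₂ = 4
∂h/∂z = 1 (ReLU derivative)
∂z/∂w₁ = x = 5

∂L/∂w₁ = 114 × 4 × 1 × 5 = 2280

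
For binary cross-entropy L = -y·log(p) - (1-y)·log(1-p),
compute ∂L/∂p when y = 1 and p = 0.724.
∂L/∂p = -1.381

∂L/∂p = -y/p + (1-y)/(1-p) = -1/0.724 + 0 = -1.381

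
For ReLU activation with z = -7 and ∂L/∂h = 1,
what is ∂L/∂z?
∂L/∂z = 0

h = ReLU(-7) = 0
Since z < 0: ∂h/∂z = 0
∂L/∂z = ∂L/∂h · ∂h/∂z = 1 × 0 = 0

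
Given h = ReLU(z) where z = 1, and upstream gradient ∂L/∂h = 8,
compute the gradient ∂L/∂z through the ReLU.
∂L/∂z = 8

h = ReLU(1) = 1
Since z > 0: ∂h/∂z = 1
∂L/∂z = ∂L/∂h · ∂h/∂z = 8 × 1 = 8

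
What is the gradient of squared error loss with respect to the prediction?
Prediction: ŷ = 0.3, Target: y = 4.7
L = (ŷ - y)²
∂L/∂ŷ = -8.8

∂L/∂ŷ = 2(ŷ - y) = 2(0.3 - 4.7) = 2(-4.4) = -8.8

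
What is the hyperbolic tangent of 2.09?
0.9699

tanh(2.09) = (e^(2.09) - e^(-2.09))/(e^(2.09) + e^(-2.09)) = 0.9699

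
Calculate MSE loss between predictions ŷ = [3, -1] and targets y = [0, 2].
MSE = 9

MSE = (1/2)((3-0)² + (-1-2)²) = (1/2)(9 + 9) = 9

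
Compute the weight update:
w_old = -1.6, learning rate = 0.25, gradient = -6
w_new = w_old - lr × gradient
w_new = -0.1

w_new = w - η·∂L/∂w = -1.6 - 0.25×(-6) = -1.6 - (-1.5) = -0.1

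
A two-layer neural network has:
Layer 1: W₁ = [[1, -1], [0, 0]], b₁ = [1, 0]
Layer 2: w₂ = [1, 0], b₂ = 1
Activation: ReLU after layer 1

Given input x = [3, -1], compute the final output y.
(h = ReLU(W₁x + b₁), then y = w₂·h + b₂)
y = 6

Layer 1 pre-activation: z₁ = [5, 0]
After ReLU: h = [5, 0]
Layer 2 output: y = 1×5 + 0×0 + 1 = 6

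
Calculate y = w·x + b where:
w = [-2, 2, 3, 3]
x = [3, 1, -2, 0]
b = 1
y = -9

y = (-2)(3) + (2)(1) + (3)(-2) + (3)(0) + 1 = -9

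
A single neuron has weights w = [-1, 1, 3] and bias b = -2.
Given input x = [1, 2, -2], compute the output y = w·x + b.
y = -7

y = (-1)(1) + (1)(2) + (3)(-2) + -2 = -7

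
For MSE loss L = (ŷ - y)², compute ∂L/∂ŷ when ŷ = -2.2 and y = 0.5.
∂L/∂ŷ = -5.4

∂L/∂ŷ = 2(ŷ - y) = 2(-2.2 - 0.5) = 2(-2.7) = -5.4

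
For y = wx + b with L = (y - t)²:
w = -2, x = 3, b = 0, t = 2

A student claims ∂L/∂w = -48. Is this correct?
Correct

y = (-2)(3) + 0 = -6
∂L/∂y = 2(y - t) = 2(-6 - 2) = -16
∂y/∂w = x = 3
∂L/∂w = -16 × 3 = -48

Claimed value: -48
Correct: The correct gradient is -48.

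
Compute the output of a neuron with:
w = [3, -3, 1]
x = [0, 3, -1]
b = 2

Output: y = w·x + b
y = -8

y = (3)(0) + (-3)(3) + (1)(-1) + 2 = -8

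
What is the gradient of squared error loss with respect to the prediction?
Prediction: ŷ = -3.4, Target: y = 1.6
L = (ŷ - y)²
∂L/∂ŷ = -10.0

∂L/∂ŷ = 2(ŷ - y) = 2(-3.4 - 1.6) = 2(-5.0) = -10.0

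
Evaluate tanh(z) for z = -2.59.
-0.9888

tanh(-2.59) = (e^(-2.59) - e^(2.59))/(e^(-2.59) + e^(2.59)) = -0.9888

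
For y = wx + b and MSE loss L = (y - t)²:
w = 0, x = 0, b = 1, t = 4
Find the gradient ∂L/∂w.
∂L/∂w = 0

y = wx + b = (0)(0) + 1 = 1
∂L/∂y = 2(y - t) = 2(1 - 4) = -6
∂y/∂w = x = 0
∂L/∂w = ∂L/∂y · ∂y/∂w = -6 × 0 = 0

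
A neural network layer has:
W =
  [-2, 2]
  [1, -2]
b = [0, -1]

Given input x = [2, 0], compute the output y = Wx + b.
y = [-4, 1]

Wx = [-2×2 + 2×0, 1×2 + -2×0]
   = [-4, 2]
y = Wx + b = [-4 + 0, 2 + -1] = [-4, 1]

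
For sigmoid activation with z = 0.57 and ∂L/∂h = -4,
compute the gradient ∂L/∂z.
∂L/∂z = -0.923

σ(0.57) = 0.6388
σ'(0.57) = σ(0.57)(1 - σ(0.57)) = 0.6388 × 0.3612 = 0.2307
∂L/∂z = ∂L/∂h · σ'(z) = -4 × 0.2307 = -0.923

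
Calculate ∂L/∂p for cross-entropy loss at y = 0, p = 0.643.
∂L/∂p = 2.801

∂L/∂p = -y/p + (1-y)/(1-p) = 0 + 1/0.357 = 2.801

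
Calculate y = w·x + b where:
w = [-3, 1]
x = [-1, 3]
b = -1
y = 5

y = (-3)(-1) + (1)(3) + -1 = 5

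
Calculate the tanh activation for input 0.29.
0.2821

tanh(0.29) = (e^(0.29) - e^(-0.29))/(e^(0.29) + e^(-0.29)) = 0.2821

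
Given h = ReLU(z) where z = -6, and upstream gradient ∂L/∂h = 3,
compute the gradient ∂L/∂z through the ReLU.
∂L/∂z = 0

h = ReLU(-6) = 0
Since z < 0: ∂h/∂z = 0
∂L/∂z = ∂L/∂h · ∂h/∂z = 3 × 0 = 0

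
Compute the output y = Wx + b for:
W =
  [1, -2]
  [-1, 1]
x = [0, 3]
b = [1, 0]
y = [-5, 3]

Wx = [1×0 + -2×3, -1×0 + 1×3]
   = [-6, 3]
y = Wx + b = [-6 + 1, 3 + 0] = [-5, 3]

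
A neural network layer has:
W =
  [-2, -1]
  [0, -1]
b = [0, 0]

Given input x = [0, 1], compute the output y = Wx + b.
y = [-1, -1]

Wx = [-2×0 + -1×1, 0×0 + -1×1]
   = [-1, -1]
y = Wx + b = [-1 + 0, -1 + 0] = [-1, -1]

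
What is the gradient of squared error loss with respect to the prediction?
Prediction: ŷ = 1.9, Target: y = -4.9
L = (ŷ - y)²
∂L/∂ŷ = 13.6

∂L/∂ŷ = 2(ŷ - y) = 2(1.9 - -4.9) = 2(6.8) = 13.6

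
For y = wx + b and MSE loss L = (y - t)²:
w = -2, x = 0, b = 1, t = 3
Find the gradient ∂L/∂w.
∂L/∂w = 0

y = wx + b = (-2)(0) + 1 = 1
∂L/∂y = 2(y - t) = 2(1 - 3) = -4
∂y/∂w = x = 0
∂L/∂w = ∂L/∂y · ∂y/∂w = -4 × 0 = 0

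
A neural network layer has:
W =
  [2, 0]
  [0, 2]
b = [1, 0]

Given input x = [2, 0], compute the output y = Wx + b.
y = [5, 0]

Wx = [2×2 + 0×0, 0×2 + 2×0]
   = [4, 0]
y = Wx + b = [4 + 1, 0 + 0] = [5, 0]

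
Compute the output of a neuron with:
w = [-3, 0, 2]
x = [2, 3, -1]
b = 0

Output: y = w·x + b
y = -8

y = (-3)(2) + (0)(3) + (2)(-1) + 0 = -8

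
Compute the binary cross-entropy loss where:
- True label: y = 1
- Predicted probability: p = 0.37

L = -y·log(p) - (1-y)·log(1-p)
L = 0.9943

L = -1·log(0.37) - 0·log(0.63) = -log(0.37) = 0.9943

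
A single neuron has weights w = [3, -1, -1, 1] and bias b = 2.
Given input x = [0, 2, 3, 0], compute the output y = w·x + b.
y = -3

y = (3)(0) + (-1)(2) + (-1)(3) + (1)(0) + 2 = -3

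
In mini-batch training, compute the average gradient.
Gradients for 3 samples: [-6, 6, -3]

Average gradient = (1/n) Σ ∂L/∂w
Average gradient = -1

Average = (1/3)(-6 + 6 + -3) = -3/3 = -1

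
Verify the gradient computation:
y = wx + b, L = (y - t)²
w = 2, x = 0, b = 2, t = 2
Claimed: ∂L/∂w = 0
Correct

y = (2)(0) + 2 = 2
∂L/∂y = 2(y - t) = 2(2 - 2) = 0
∂y/∂w = x = 0
∂L/∂w = 0 × 0 = 0

Claimed value: 0
Correct: The correct gradient is 0.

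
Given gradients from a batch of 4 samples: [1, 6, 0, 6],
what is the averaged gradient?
Average gradient = 3.25

Average = (1/4)(1 + 6 + 0 + 6) = 13/4 = 3.25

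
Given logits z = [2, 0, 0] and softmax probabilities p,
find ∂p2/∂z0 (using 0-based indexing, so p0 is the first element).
∂p2/∂z0 = -0.08382

p = softmax(z) = [0.787, 0.1065, 0.1065]
p2 = 0.1065, p0 = 0.787

∂p2/∂z0 = -p2 × p0 = -0.1065 × 0.787 = -0.08382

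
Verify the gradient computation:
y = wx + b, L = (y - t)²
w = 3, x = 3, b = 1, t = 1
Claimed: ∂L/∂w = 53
Incorrect

y = (3)(3) + 1 = 10
∂L/∂y = 2(y - t) = 2(10 - 1) = 18
∂y/∂w = x = 3
∂L/∂w = 18 × 3 = 54

Claimed value: 53
Incorrect: The correct gradient is 54.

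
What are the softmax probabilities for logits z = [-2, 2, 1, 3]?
p = [0.0045, 0.2436, 0.0896, 0.6623]

exp(z) = [0.1353, 7.389, 2.718, 20.09]
Sum = 30.33
p = [0.0045, 0.2436, 0.0896, 0.6623]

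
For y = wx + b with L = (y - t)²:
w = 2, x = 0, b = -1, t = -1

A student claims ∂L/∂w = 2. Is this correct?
Incorrect

y = (2)(0) + -1 = -1
∂L/∂y = 2(y - t) = 2(-1 - -1) = 0
∂y/∂w = x = 0
∂L/∂w = 0 × 0 = 0

Claimed value: 2
Incorrect: The correct gradient is 0.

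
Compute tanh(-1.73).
-0.9391

tanh(-1.73) = (e^(-1.73) - e^(1.73))/(e^(-1.73) + e^(1.73)) = -0.9391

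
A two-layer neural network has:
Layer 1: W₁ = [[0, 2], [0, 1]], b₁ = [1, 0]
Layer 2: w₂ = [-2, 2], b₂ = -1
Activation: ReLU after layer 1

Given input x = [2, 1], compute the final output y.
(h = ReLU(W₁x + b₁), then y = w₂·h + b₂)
y = -5

Layer 1 pre-activation: z₁ = [3, 1]
After ReLU: h = [3, 1]
Layer 2 output: y = -2×3 + 2×1 + -1 = -5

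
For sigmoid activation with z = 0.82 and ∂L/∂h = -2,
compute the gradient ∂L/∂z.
∂L/∂z = -0.4245

σ(0.82) = 0.6942
σ'(0.82) = σ(0.82)(1 - σ(0.82)) = 0.6942 × 0.3058 = 0.2123
∂L/∂z = ∂L/∂h · σ'(z) = -2 × 0.2123 = -0.4245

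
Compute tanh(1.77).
0.9436

tanh(1.77) = (e^(1.77) - e^(-1.77))/(e^(1.77) + e^(-1.77)) = 0.9436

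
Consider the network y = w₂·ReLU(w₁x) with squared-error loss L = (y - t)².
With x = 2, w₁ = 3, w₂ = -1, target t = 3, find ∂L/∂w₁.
∂L/∂w₁ = 36

Forward pass:
z = w₁x = 3×2 = 6
h = ReLU(6) = 6
y = w₂h = -1×6 = -6

Backward pass:
∂L/∂y = 2(y - t) = 2(-6 - 3) = -18
∂y/∂h = w₂ = -1
∂h/∂z = 1 (ReLU derivative)
∂z/∂w₁ = x = 2

∂L/∂w₁ = -18 × -1 × 1 × 2 = 36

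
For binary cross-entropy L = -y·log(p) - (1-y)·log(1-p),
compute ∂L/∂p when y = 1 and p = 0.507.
∂L/∂p = -1.972

∂L/∂p = -y/p + (1-y)/(1-p) = -1/0.507 + 0 = -1.972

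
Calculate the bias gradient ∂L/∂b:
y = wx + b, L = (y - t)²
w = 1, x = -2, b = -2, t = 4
∂L/∂b = -16

y = wx + b = (1)(-2) + -2 = -4
∂L/∂y = 2(y - t) = 2(-4 - 4) = -16
∂y/∂b = 1
∂L/∂b = ∂L/∂y · ∂y/∂b = -16 × 1 = -16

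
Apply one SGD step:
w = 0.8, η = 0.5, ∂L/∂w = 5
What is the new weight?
w_new = -1.7

w_new = w - η·∂L/∂w = 0.8 - 0.5×(5) = 0.8 - (2.5) = -1.7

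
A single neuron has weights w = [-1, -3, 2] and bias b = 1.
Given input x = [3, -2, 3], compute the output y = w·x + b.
y = 10

y = (-1)(3) + (-3)(-2) + (2)(3) + 1 = 10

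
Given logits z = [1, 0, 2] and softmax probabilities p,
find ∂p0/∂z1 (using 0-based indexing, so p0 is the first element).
∂p0/∂z1 = -0.02203

p = softmax(z) = [0.2447, 0.09003, 0.6652]
p0 = 0.2447, p1 = 0.09003

∂p0/∂z1 = -p0 × p1 = -0.2447 × 0.09003 = -0.02203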